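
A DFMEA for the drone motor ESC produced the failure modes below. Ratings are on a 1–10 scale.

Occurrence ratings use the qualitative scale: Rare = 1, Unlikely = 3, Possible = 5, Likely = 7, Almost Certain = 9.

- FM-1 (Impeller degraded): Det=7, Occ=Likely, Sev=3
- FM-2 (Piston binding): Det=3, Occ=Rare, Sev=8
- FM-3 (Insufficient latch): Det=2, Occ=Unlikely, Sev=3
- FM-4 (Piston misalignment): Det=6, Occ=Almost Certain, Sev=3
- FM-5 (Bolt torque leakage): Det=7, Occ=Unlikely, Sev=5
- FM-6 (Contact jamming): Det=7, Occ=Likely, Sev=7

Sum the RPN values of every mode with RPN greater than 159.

505

RPN = Severity × Occurrence × Detection:
  FM-1: 3 × 7 × 7 = 147
  FM-2: 8 × 1 × 3 = 24
  FM-3: 3 × 3 × 2 = 18
  FM-4: 3 × 9 × 6 = 162
  FM-5: 5 × 3 × 7 = 105
  FM-6: 7 × 7 × 7 = 343
RPN > 159: FM-4 (162), FM-6 (343).
Sum: 162 + 343 = 505.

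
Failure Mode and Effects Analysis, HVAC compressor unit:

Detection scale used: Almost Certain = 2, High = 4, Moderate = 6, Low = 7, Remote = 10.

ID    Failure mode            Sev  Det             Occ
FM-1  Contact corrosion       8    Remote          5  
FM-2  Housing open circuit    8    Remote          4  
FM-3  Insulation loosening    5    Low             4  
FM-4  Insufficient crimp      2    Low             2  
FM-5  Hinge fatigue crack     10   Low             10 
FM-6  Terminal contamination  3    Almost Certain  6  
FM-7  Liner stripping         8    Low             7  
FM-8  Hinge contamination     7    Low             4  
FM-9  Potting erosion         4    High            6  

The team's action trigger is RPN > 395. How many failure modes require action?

2

RPN = Severity × Occurrence × Detection:
  FM-1: 8 × 5 × 10 = 400
  FM-2: 8 × 4 × 10 = 320
  FM-3: 5 × 4 × 7 = 140
  FM-4: 2 × 2 × 7 = 28
  FM-5: 10 × 10 × 7 = 700
  FM-6: 3 × 6 × 2 = 36
  FM-7: 8 × 7 × 7 = 392
  FM-8: 7 × 4 × 7 = 196
  FM-9: 4 × 6 × 4 = 96
Modes with RPN > 395: FM-1 (400), FM-5 (700) → 2.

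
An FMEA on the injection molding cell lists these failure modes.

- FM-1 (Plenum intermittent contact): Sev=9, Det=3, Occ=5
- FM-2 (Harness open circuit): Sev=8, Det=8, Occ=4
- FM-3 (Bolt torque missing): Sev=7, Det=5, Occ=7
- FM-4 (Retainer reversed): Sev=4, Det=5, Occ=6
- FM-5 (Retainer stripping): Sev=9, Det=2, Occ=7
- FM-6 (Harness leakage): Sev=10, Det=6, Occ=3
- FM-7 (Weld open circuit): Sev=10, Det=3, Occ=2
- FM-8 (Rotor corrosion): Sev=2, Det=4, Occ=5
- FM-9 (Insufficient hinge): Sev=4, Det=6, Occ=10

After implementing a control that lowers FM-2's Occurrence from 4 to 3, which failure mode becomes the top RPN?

FM-3

RPN = Severity × Occurrence × Detection:
  FM-1: 9 × 5 × 3 = 135
  FM-2: 8 × 4 × 8 = 256
  FM-3: 7 × 7 × 5 = 245
  FM-4: 4 × 6 × 5 = 120
  FM-5: 9 × 7 × 2 = 126
  FM-6: 10 × 3 × 6 = 180
  FM-7: 10 × 2 × 3 = 60
  FM-8: 2 × 5 × 4 = 40
  FM-9: 4 × 10 × 6 = 240
After action: FM-2 → 8 × 3 × 8 = 192.
Revised RPNs: FM-3=245, FM-9=240, FM-2=192, FM-6=180, FM-1=135, FM-5=126, FM-4=120, FM-7=60, FM-8=40.
Highest is now FM-3 (245).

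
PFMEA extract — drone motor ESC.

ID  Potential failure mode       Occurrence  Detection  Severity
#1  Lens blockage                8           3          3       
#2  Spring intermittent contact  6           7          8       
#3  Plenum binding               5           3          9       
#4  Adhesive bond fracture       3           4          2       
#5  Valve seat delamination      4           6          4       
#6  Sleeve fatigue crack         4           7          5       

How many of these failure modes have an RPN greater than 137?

2

RPN = Severity × Occurrence × Detection:
  #1: 3 × 8 × 3 = 72
  #2: 8 × 6 × 7 = 336
  #3: 9 × 5 × 3 = 135
  #4: 2 × 3 × 4 = 24
  #5: 4 × 4 × 6 = 96
  #6: 5 × 4 × 7 = 140
Modes with RPN > 137: #2 (336), #6 (140) → 2.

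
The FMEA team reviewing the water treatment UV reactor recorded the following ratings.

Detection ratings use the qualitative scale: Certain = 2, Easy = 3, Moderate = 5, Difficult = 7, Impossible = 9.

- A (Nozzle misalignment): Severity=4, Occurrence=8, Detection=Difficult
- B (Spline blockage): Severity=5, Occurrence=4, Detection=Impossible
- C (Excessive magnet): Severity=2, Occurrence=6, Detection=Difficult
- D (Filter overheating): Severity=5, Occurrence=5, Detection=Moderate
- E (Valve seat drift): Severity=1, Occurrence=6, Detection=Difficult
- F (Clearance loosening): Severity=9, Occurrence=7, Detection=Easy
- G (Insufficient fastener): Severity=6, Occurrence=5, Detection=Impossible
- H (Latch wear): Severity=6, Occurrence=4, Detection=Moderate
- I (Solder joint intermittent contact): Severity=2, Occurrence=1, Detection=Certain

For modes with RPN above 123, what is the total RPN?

RPN = Severity × Occurrence × Detection:
  A: 4 × 8 × 7 = 224
  B: 5 × 4 × 9 = 180
  C: 2 × 6 × 7 = 84
  D: 5 × 5 × 5 = 125
  E: 1 × 6 × 7 = 42
  F: 9 × 7 × 3 = 189
  G: 6 × 5 × 9 = 270
  H: 6 × 4 × 5 = 120
  I: 2 × 1 × 2 = 4
RPN > 123: A (224), B (180), D (125), F (189), G (270).
Sum: 224 + 180 + 125 + 189 + 270 = 988.

988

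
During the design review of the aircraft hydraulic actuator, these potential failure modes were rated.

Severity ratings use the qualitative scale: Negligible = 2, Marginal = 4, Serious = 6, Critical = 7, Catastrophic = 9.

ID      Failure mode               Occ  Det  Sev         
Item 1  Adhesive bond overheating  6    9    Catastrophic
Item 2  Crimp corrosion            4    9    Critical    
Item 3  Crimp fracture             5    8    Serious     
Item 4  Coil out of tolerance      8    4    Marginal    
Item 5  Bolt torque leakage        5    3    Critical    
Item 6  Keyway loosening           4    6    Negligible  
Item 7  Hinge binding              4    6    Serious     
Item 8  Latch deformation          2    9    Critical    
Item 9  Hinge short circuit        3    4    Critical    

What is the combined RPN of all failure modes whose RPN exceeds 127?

1250

RPN = Severity × Occurrence × Detection:
  Item 1: 9 × 6 × 9 = 486
  Item 2: 7 × 4 × 9 = 252
  Item 3: 6 × 5 × 8 = 240
  Item 4: 4 × 8 × 4 = 128
  Item 5: 7 × 5 × 3 = 105
  Item 6: 2 × 4 × 6 = 48
  Item 7: 6 × 4 × 6 = 144
  Item 8: 7 × 2 × 9 = 126
  Item 9: 7 × 3 × 4 = 84
RPN > 127: Item 1 (486), Item 2 (252), Item 3 (240), Item 4 (128), Item 7 (144).
Sum: 486 + 252 + 240 + 128 + 144 = 1250.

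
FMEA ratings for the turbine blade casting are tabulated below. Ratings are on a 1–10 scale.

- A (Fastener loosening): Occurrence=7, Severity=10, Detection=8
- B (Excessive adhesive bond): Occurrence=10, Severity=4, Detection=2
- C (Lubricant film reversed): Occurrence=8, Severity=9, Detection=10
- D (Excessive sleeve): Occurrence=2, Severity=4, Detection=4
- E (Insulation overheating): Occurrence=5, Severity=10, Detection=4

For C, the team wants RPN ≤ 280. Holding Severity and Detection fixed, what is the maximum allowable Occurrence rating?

3

C: S=9, O=8, D=10 → current RPN = 720.
Fixed product = 90. Need 90 × O ≤ 280, so O ≤ 280/90 = 3.11.
Maximum integer Occurrence rating = 3 (gives RPN 270; O=4 would give 360 > 280).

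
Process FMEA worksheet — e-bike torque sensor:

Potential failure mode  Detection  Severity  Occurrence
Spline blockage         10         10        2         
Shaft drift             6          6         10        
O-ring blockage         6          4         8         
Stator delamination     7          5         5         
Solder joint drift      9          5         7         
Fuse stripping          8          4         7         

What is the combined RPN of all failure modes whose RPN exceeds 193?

RPN = Severity × Occurrence × Detection:
  Spline blockage: 10 × 2 × 10 = 200
  Shaft drift: 6 × 10 × 6 = 360
  O-ring blockage: 4 × 8 × 6 = 192
  Stator delamination: 5 × 5 × 7 = 175
  Solder joint drift: 5 × 7 × 9 = 315
  Fuse stripping: 4 × 7 × 8 = 224
RPN > 193: Spline blockage (200), Shaft drift (360), Solder joint drift (315), Fuse stripping (224).
Sum: 200 + 360 + 315 + 224 = 1099.

1099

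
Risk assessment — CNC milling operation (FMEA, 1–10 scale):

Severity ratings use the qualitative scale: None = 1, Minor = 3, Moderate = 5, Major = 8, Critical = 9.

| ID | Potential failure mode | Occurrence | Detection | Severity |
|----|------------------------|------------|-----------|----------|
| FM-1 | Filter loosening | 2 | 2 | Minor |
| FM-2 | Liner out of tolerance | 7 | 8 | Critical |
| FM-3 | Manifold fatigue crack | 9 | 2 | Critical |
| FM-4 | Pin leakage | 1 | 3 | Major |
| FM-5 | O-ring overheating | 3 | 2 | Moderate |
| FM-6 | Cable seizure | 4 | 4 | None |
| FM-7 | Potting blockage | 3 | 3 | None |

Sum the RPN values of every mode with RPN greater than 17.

720

RPN = Severity × Occurrence × Detection:
  FM-1: 3 × 2 × 2 = 12
  FM-2: 9 × 7 × 8 = 504
  FM-3: 9 × 9 × 2 = 162
  FM-4: 8 × 1 × 3 = 24
  FM-5: 5 × 3 × 2 = 30
  FM-6: 1 × 4 × 4 = 16
  FM-7: 1 × 3 × 3 = 9
RPN > 17: FM-2 (504), FM-3 (162), FM-4 (24), FM-5 (30).
Sum: 504 + 162 + 24 + 30 = 720.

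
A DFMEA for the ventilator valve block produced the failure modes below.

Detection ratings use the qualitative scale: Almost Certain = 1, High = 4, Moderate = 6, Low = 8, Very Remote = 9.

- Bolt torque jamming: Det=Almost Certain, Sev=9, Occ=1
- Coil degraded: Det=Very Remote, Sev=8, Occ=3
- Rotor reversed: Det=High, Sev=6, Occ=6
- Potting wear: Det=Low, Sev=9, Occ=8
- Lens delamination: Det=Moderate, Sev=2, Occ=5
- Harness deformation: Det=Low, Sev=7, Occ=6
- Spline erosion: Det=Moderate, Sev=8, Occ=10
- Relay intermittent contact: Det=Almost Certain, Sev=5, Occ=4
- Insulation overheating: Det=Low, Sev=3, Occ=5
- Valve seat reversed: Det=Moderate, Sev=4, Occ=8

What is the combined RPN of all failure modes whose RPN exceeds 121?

RPN = Severity × Occurrence × Detection:
  Bolt torque jamming: 9 × 1 × 1 = 9
  Coil degraded: 8 × 3 × 9 = 216
  Rotor reversed: 6 × 6 × 4 = 144
  Potting wear: 9 × 8 × 8 = 576
  Lens delamination: 2 × 5 × 6 = 60
  Harness deformation: 7 × 6 × 8 = 336
  Spline erosion: 8 × 10 × 6 = 480
  Relay intermittent contact: 5 × 4 × 1 = 20
  Insulation overheating: 3 × 5 × 8 = 120
  Valve seat reversed: 4 × 8 × 6 = 192
RPN > 121: Coil degraded (216), Rotor reversed (144), Potting wear (576), Harness deformation (336), Spline erosion (480), Valve seat reversed (192).
Sum: 216 + 144 + 576 + 336 + 480 + 192 = 1944.

1944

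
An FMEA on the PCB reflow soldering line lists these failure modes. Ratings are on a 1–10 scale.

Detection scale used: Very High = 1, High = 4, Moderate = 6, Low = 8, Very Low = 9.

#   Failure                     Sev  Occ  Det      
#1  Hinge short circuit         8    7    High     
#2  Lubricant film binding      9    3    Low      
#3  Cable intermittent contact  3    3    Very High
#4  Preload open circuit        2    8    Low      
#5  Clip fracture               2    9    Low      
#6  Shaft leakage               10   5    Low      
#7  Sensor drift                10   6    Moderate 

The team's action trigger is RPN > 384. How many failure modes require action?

1

RPN = Severity × Occurrence × Detection:
  #1: 8 × 7 × 4 = 224
  #2: 9 × 3 × 8 = 216
  #3: 3 × 3 × 1 = 9
  #4: 2 × 8 × 8 = 128
  #5: 2 × 9 × 8 = 144
  #6: 10 × 5 × 8 = 400
  #7: 10 × 6 × 6 = 360
Modes with RPN > 384: #6 (400) → 1.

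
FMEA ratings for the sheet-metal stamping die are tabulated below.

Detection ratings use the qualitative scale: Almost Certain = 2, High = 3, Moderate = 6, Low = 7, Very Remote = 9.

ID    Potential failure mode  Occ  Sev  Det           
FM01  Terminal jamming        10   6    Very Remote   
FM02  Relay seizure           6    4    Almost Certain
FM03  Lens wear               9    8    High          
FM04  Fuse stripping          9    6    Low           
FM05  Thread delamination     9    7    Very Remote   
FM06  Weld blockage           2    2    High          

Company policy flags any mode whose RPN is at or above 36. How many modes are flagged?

5

RPN = Severity × Occurrence × Detection:
  FM01: 6 × 10 × 9 = 540
  FM02: 4 × 6 × 2 = 48
  FM03: 8 × 9 × 3 = 216
  FM04: 6 × 9 × 7 = 378
  FM05: 7 × 9 × 9 = 567
  FM06: 2 × 2 × 3 = 12
Modes with RPN ≥ 36: FM01 (540), FM02 (48), FM03 (216), FM04 (378), FM05 (567) → 5.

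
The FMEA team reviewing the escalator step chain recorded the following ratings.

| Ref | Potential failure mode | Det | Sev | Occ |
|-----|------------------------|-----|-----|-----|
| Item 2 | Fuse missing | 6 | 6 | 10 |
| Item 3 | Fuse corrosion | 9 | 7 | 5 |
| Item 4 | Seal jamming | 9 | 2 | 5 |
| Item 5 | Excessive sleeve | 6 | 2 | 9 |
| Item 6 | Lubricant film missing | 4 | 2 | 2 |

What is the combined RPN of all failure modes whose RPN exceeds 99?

783

RPN = Severity × Occurrence × Detection:
  Item 2: 6 × 10 × 6 = 360
  Item 3: 7 × 5 × 9 = 315
  Item 4: 2 × 5 × 9 = 90
  Item 5: 2 × 9 × 6 = 108
  Item 6: 2 × 2 × 4 = 16
RPN > 99: Item 2 (360), Item 3 (315), Item 5 (108).
Sum: 360 + 315 + 108 = 783.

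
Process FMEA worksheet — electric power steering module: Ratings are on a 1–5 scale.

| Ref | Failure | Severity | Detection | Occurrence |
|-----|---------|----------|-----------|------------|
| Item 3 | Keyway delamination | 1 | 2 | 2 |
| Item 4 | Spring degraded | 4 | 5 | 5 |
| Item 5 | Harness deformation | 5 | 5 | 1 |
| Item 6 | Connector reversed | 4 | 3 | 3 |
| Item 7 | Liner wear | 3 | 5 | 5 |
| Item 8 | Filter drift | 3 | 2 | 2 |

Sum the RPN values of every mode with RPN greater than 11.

RPN = Severity × Occurrence × Detection:
  Item 3: 1 × 2 × 2 = 4
  Item 4: 4 × 5 × 5 = 100
  Item 5: 5 × 1 × 5 = 25
  Item 6: 4 × 3 × 3 = 36
  Item 7: 3 × 5 × 5 = 75
  Item 8: 3 × 2 × 2 = 12
RPN > 11: Item 4 (100), Item 5 (25), Item 6 (36), Item 7 (75), Item 8 (12).
Sum: 100 + 25 + 36 + 75 + 12 = 248.

248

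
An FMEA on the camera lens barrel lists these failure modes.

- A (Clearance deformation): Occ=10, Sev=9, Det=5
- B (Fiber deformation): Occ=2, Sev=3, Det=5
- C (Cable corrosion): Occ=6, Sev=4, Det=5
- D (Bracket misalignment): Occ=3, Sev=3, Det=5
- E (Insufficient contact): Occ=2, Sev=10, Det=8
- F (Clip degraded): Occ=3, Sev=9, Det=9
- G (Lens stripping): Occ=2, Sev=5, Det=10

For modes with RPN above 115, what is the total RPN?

RPN = Severity × Occurrence × Detection:
  A: 9 × 10 × 5 = 450
  B: 3 × 2 × 5 = 30
  C: 4 × 6 × 5 = 120
  D: 3 × 3 × 5 = 45
  E: 10 × 2 × 8 = 160
  F: 9 × 3 × 9 = 243
  G: 5 × 2 × 10 = 100
RPN > 115: A (450), C (120), E (160), F (243).
Sum: 450 + 120 + 160 + 243 = 973.

973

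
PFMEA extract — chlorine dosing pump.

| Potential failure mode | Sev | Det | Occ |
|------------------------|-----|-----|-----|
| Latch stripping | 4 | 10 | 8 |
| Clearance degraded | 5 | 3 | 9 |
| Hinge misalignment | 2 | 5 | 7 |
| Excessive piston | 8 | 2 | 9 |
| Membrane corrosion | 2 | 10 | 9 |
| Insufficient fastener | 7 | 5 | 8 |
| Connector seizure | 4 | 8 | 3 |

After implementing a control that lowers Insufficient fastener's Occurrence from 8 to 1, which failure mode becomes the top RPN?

Latch stripping

RPN = Severity × Occurrence × Detection:
  Latch stripping: 4 × 8 × 10 = 320
  Clearance degraded: 5 × 9 × 3 = 135
  Hinge misalignment: 2 × 7 × 5 = 70
  Excessive piston: 8 × 9 × 2 = 144
  Membrane corrosion: 2 × 9 × 10 = 180
  Insufficient fastener: 7 × 8 × 5 = 280
  Connector seizure: 4 × 3 × 8 = 96
After action: Insufficient fastener → 7 × 1 × 5 = 35.
Revised RPNs: Latch stripping=320, Membrane corrosion=180, Excessive piston=144, Clearance degraded=135, Connector seizure=96, Hinge misalignment=70, Insufficient fastener=35.
Highest is now Latch stripping (320).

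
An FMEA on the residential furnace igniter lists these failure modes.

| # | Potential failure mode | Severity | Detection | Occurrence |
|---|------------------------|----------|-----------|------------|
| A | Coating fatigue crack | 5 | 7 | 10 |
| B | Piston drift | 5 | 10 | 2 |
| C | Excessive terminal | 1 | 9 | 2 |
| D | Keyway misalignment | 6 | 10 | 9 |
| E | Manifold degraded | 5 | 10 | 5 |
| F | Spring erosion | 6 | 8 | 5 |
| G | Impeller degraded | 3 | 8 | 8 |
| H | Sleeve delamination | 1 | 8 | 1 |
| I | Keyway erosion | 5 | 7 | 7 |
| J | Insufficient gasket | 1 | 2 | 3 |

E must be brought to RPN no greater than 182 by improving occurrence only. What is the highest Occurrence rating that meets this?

3

E: S=5, O=5, D=10 → current RPN = 250.
Fixed product = 50. Need 50 × O ≤ 182, so O ≤ 182/50 = 3.64.
Maximum integer Occurrence rating = 3 (gives RPN 150; O=4 would give 200 > 182).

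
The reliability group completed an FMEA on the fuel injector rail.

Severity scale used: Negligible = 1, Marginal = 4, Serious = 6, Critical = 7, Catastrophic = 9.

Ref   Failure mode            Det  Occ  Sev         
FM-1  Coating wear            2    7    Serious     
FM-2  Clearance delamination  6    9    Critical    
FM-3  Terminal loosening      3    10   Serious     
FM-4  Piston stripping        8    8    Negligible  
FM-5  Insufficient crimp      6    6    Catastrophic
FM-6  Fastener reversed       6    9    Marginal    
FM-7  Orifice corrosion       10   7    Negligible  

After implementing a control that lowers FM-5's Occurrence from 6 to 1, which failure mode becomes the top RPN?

RPN = Severity × Occurrence × Detection:
  FM-1: 6 × 7 × 2 = 84
  FM-2: 7 × 9 × 6 = 378
  FM-3: 6 × 10 × 3 = 180
  FM-4: 1 × 8 × 8 = 64
  FM-5: 9 × 6 × 6 = 324
  FM-6: 4 × 9 × 6 = 216
  FM-7: 1 × 7 × 10 = 70
After action: FM-5 → 9 × 1 × 6 = 54.
Revised RPNs: FM-2=378, FM-6=216, FM-3=180, FM-1=84, FM-7=70, FM-4=64, FM-5=54.
Highest is now FM-2 (378).

FM-2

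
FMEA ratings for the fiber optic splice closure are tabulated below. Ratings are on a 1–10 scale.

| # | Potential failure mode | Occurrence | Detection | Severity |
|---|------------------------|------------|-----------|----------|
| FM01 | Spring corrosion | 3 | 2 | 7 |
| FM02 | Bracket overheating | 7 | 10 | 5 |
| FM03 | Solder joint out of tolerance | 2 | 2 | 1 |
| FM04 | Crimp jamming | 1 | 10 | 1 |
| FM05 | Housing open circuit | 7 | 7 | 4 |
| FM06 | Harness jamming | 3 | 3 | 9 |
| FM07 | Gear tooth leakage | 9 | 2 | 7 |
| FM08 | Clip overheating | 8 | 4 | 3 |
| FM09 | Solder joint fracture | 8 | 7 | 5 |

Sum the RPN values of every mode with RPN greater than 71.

RPN = Severity × Occurrence × Detection:
  FM01: 7 × 3 × 2 = 42
  FM02: 5 × 7 × 10 = 350
  FM03: 1 × 2 × 2 = 4
  FM04: 1 × 1 × 10 = 10
  FM05: 4 × 7 × 7 = 196
  FM06: 9 × 3 × 3 = 81
  FM07: 7 × 9 × 2 = 126
  FM08: 3 × 8 × 4 = 96
  FM09: 5 × 8 × 7 = 280
RPN > 71: FM02 (350), FM05 (196), FM06 (81), FM07 (126), FM08 (96), FM09 (280).
Sum: 350 + 196 + 81 + 126 + 96 + 280 = 1129.

1129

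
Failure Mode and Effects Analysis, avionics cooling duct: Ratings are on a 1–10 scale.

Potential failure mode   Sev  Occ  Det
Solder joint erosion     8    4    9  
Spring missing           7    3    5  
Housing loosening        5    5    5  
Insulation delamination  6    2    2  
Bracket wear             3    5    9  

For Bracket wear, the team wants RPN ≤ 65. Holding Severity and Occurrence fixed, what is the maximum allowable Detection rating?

4

Bracket wear: S=3, O=5, D=9 → current RPN = 135.
Fixed product = 15. Need 15 × D ≤ 65, so D ≤ 65/15 = 4.33.
Maximum integer Detection rating = 4 (gives RPN 60; D=5 would give 75 > 65).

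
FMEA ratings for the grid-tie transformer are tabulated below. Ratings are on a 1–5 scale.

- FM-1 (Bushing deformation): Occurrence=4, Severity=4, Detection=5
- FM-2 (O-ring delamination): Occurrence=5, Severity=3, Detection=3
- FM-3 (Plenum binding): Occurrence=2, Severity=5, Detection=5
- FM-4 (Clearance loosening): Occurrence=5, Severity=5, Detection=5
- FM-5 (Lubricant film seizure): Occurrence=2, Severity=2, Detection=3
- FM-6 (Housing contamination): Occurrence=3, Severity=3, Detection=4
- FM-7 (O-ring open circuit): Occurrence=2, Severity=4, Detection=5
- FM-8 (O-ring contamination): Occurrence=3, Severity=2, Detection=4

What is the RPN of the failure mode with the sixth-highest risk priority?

RPN = Severity × Occurrence × Detection:
  FM-1: 4 × 4 × 5 = 80
  FM-2: 3 × 5 × 3 = 45
  FM-3: 5 × 2 × 5 = 50
  FM-4: 5 × 5 × 5 = 125
  FM-5: 2 × 2 × 3 = 12
  FM-6: 3 × 3 × 4 = 36
  FM-7: 4 × 2 × 5 = 40
  FM-8: 2 × 3 × 4 = 24
Sorted descending: 125, 80, 50, 45, 40, 36, 24, 12.
The sixth-highest RPN is 36 (FM-6).

36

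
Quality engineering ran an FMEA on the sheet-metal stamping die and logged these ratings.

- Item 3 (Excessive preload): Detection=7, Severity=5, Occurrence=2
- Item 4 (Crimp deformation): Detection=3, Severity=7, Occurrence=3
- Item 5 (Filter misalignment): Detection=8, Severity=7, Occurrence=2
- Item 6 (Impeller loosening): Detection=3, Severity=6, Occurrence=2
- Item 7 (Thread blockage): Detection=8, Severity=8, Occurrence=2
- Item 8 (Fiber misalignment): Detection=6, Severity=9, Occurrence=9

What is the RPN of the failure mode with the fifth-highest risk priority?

RPN = Severity × Occurrence × Detection:
  Item 3: 5 × 2 × 7 = 70
  Item 4: 7 × 3 × 3 = 63
  Item 5: 7 × 2 × 8 = 112
  Item 6: 6 × 2 × 3 = 36
  Item 7: 8 × 2 × 8 = 128
  Item 8: 9 × 9 × 6 = 486
Sorted descending: 486, 128, 112, 70, 63, 36.
The fifth-highest RPN is 63 (Item 4).

63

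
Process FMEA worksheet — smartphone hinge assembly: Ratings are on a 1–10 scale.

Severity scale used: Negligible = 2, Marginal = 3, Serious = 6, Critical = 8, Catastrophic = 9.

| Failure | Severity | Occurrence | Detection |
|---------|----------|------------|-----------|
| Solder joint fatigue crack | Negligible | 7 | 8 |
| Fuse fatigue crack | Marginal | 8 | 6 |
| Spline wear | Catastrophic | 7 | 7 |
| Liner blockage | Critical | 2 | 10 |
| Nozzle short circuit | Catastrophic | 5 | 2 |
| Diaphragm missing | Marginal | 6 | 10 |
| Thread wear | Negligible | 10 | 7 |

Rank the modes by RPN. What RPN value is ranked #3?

160

RPN = Severity × Occurrence × Detection:
  Solder joint fatigue crack: 2 × 7 × 8 = 112
  Fuse fatigue crack: 3 × 8 × 6 = 144
  Spline wear: 9 × 7 × 7 = 441
  Liner blockage: 8 × 2 × 10 = 160
  Nozzle short circuit: 9 × 5 × 2 = 90
  Diaphragm missing: 3 × 6 × 10 = 180
  Thread wear: 2 × 10 × 7 = 140
Sorted descending: 441, 180, 160, 144, 140, 112, 90.
The third-highest RPN is 160 (Liner blockage).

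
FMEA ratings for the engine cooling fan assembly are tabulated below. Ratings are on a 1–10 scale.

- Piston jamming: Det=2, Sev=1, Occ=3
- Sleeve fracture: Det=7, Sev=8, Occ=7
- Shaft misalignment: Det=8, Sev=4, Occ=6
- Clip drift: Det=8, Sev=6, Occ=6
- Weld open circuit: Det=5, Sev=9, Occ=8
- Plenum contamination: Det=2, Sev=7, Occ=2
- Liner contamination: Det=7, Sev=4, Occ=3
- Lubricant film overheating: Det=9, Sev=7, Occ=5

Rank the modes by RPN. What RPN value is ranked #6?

84

RPN = Severity × Occurrence × Detection:
  Piston jamming: 1 × 3 × 2 = 6
  Sleeve fracture: 8 × 7 × 7 = 392
  Shaft misalignment: 4 × 6 × 8 = 192
  Clip drift: 6 × 6 × 8 = 288
  Weld open circuit: 9 × 8 × 5 = 360
  Plenum contamination: 7 × 2 × 2 = 28
  Liner contamination: 4 × 3 × 7 = 84
  Lubricant film overheating: 7 × 5 × 9 = 315
Sorted descending: 392, 360, 315, 288, 192, 84, 28, 6.
The sixth-highest RPN is 84 (Liner contamination).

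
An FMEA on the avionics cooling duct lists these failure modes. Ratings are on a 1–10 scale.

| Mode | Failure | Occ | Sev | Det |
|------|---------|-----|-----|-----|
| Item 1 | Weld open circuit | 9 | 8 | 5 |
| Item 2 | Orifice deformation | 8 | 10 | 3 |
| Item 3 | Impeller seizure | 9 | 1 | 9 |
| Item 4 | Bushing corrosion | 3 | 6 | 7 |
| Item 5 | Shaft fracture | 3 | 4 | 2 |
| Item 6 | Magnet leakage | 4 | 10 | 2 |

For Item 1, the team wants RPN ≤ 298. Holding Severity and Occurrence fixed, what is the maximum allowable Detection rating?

Item 1: S=8, O=9, D=5 → current RPN = 360.
Fixed product = 72. Need 72 × D ≤ 298, so D ≤ 298/72 = 4.14.
Maximum integer Detection rating = 4 (gives RPN 288; D=5 would give 360 > 298).

4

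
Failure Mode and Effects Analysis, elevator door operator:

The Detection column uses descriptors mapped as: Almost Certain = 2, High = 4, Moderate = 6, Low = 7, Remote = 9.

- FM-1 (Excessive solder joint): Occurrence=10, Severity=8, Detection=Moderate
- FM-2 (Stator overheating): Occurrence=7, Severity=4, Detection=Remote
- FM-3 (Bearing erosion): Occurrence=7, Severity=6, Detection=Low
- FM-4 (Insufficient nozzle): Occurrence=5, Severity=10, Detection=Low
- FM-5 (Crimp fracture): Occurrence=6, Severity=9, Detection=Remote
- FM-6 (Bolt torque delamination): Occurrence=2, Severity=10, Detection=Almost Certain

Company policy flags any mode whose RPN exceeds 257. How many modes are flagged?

RPN = Severity × Occurrence × Detection:
  FM-1: 8 × 10 × 6 = 480
  FM-2: 4 × 7 × 9 = 252
  FM-3: 6 × 7 × 7 = 294
  FM-4: 10 × 5 × 7 = 350
  FM-5: 9 × 6 × 9 = 486
  FM-6: 10 × 2 × 2 = 40
Modes with RPN > 257: FM-1 (480), FM-3 (294), FM-4 (350), FM-5 (486) → 4.

4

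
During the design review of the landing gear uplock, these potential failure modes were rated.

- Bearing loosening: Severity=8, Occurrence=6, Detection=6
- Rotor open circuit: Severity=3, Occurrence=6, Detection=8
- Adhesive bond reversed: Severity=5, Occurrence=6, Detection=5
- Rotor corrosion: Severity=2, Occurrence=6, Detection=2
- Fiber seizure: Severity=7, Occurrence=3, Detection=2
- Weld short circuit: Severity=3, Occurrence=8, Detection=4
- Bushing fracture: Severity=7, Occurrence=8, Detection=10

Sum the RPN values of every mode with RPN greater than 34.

1280

RPN = Severity × Occurrence × Detection:
  Bearing loosening: 8 × 6 × 6 = 288
  Rotor open circuit: 3 × 6 × 8 = 144
  Adhesive bond reversed: 5 × 6 × 5 = 150
  Rotor corrosion: 2 × 6 × 2 = 24
  Fiber seizure: 7 × 3 × 2 = 42
  Weld short circuit: 3 × 8 × 4 = 96
  Bushing fracture: 7 × 8 × 10 = 560
RPN > 34: Bearing loosening (288), Rotor open circuit (144), Adhesive bond reversed (150), Fiber seizure (42), Weld short circuit (96), Bushing fracture (560).
Sum: 288 + 144 + 150 + 42 + 96 + 560 = 1280.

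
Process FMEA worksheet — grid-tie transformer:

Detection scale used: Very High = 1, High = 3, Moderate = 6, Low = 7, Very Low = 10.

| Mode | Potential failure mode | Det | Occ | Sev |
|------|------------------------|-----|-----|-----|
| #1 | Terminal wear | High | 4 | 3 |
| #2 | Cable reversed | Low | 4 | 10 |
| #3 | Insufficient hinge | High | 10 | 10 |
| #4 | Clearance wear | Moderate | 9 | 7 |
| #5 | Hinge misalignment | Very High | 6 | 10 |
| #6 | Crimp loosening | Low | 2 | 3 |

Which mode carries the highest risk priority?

#4

RPN = Severity × Occurrence × Detection:
  #1: 3 × 4 × 3 = 36
  #2: 10 × 4 × 7 = 280
  #3: 10 × 10 × 3 = 300
  #4: 7 × 9 × 6 = 378
  #5: 10 × 6 × 1 = 60
  #6: 3 × 2 × 7 = 42
Highest RPN is 378 → #4.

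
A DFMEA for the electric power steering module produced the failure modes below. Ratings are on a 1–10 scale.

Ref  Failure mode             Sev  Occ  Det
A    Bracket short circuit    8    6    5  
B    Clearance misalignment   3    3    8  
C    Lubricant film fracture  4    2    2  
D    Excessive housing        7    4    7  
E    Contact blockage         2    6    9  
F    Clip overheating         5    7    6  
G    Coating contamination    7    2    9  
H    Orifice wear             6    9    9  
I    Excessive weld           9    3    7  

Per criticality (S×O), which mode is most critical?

Criticality = Severity × Occurrence:
  A: 8 × 6 = 48
  B: 3 × 3 = 9
  C: 4 × 2 = 8
  D: 7 × 4 = 28
  E: 2 × 6 = 12
  F: 5 × 7 = 35
  G: 7 × 2 = 14
  H: 6 × 9 = 54
  I: 9 × 3 = 27
Highest criticality is 54 → H.

H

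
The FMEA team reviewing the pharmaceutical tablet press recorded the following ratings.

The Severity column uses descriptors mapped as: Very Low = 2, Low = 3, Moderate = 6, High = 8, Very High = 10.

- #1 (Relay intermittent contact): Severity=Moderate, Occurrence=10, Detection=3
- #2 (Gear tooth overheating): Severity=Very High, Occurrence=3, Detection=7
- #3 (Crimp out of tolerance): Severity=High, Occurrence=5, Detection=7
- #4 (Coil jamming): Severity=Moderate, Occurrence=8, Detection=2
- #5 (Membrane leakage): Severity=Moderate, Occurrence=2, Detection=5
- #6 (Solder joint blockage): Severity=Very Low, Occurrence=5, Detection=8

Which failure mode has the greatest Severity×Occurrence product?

#1

Criticality = Severity × Occurrence:
  #1: 6 × 10 = 60
  #2: 10 × 3 = 30
  #3: 8 × 5 = 40
  #4: 6 × 8 = 48
  #5: 6 × 2 = 12
  #6: 2 × 5 = 10
Highest criticality is 60 → #1.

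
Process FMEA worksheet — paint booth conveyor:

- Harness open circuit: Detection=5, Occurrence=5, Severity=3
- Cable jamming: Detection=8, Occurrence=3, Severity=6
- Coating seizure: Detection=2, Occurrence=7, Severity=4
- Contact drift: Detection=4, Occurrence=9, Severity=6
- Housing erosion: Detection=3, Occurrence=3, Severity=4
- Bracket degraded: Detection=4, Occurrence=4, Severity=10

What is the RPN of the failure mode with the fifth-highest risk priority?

56

RPN = Severity × Occurrence × Detection:
  Harness open circuit: 3 × 5 × 5 = 75
  Cable jamming: 6 × 3 × 8 = 144
  Coating seizure: 4 × 7 × 2 = 56
  Contact drift: 6 × 9 × 4 = 216
  Housing erosion: 4 × 3 × 3 = 36
  Bracket degraded: 10 × 4 × 4 = 160
Sorted descending: 216, 160, 144, 75, 56, 36.
The fifth-highest RPN is 56 (Coating seizure).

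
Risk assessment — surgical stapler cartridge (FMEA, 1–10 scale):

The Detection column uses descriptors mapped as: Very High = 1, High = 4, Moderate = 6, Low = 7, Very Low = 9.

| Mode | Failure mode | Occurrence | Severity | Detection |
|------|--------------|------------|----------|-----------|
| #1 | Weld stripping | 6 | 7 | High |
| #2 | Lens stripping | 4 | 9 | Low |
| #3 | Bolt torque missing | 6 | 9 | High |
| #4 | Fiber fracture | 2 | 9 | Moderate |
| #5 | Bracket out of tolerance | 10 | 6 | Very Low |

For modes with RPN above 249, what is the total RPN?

RPN = Severity × Occurrence × Detection:
  #1: 7 × 6 × 4 = 168
  #2: 9 × 4 × 7 = 252
  #3: 9 × 6 × 4 = 216
  #4: 9 × 2 × 6 = 108
  #5: 6 × 10 × 9 = 540
RPN > 249: #2 (252), #5 (540).
Sum: 252 + 540 = 792.

792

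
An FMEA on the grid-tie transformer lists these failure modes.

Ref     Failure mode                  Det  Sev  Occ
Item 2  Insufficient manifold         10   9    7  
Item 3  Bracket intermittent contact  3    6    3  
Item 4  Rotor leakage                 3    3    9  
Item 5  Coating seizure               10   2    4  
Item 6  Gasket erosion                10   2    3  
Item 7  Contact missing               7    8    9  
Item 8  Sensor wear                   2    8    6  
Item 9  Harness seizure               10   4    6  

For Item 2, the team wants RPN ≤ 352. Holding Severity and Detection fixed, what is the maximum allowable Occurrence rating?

Item 2: S=9, O=7, D=10 → current RPN = 630.
Fixed product = 90. Need 90 × O ≤ 352, so O ≤ 352/90 = 3.91.
Maximum integer Occurrence rating = 3 (gives RPN 270; O=4 would give 360 > 352).

3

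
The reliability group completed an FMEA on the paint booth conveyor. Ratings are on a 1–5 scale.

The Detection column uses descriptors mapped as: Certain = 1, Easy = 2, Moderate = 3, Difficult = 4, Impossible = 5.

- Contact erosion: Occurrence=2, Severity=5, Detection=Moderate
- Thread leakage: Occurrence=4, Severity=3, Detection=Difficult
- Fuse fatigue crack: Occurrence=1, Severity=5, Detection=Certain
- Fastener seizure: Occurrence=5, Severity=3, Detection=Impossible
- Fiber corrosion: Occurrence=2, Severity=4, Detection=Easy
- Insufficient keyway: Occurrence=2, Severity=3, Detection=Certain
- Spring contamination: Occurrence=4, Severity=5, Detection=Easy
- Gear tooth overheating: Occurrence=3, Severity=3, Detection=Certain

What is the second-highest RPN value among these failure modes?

RPN = Severity × Occurrence × Detection:
  Contact erosion: 5 × 2 × 3 = 30
  Thread leakage: 3 × 4 × 4 = 48
  Fuse fatigue crack: 5 × 1 × 1 = 5
  Fastener seizure: 3 × 5 × 5 = 75
  Fiber corrosion: 4 × 2 × 2 = 16
  Insufficient keyway: 3 × 2 × 1 = 6
  Spring contamination: 5 × 4 × 2 = 40
  Gear tooth overheating: 3 × 3 × 1 = 9
Sorted descending: 75, 48, 40, 30, 16, 9, 6, 5.
The second-highest RPN is 48 (Thread leakage).

48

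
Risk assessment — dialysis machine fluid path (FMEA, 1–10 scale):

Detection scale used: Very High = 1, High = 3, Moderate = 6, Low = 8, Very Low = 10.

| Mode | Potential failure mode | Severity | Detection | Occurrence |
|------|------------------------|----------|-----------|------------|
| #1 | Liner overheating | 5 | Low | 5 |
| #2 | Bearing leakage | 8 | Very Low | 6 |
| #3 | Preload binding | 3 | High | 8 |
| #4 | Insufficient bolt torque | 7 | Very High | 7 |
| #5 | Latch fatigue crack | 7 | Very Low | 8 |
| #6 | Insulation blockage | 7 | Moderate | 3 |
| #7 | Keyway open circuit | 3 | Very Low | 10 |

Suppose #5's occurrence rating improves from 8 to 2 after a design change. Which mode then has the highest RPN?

RPN = Severity × Occurrence × Detection:
  #1: 5 × 5 × 8 = 200
  #2: 8 × 6 × 10 = 480
  #3: 3 × 8 × 3 = 72
  #4: 7 × 7 × 1 = 49
  #5: 7 × 8 × 10 = 560
  #6: 7 × 3 × 6 = 126
  #7: 3 × 10 × 10 = 300
After action: #5 → 7 × 2 × 10 = 140.
Revised RPNs: #2=480, #7=300, #1=200, #5=140, #6=126, #3=72, #4=49.
Highest is now #2 (480).

#2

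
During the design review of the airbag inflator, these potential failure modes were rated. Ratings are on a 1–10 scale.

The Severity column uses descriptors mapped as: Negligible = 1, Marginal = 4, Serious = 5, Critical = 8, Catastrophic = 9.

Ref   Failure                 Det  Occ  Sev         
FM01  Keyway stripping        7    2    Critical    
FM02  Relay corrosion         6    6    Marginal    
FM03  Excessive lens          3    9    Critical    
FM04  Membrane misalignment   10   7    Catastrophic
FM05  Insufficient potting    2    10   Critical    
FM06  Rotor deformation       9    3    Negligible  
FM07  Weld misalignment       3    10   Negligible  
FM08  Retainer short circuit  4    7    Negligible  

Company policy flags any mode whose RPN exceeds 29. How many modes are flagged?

RPN = Severity × Occurrence × Detection:
  FM01: 8 × 2 × 7 = 112
  FM02: 4 × 6 × 6 = 144
  FM03: 8 × 9 × 3 = 216
  FM04: 9 × 7 × 10 = 630
  FM05: 8 × 10 × 2 = 160
  FM06: 1 × 3 × 9 = 27
  FM07: 1 × 10 × 3 = 30
  FM08: 1 × 7 × 4 = 28
Modes with RPN > 29: FM01 (112), FM02 (144), FM03 (216), FM04 (630), FM05 (160), FM07 (30) → 6.

6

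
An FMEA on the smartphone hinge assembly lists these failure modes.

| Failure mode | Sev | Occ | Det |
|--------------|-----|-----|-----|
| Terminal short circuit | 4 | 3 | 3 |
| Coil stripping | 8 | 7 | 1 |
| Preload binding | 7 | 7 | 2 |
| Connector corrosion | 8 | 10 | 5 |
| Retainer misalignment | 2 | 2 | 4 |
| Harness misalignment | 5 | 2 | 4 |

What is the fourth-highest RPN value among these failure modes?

RPN = Severity × Occurrence × Detection:
  Terminal short circuit: 4 × 3 × 3 = 36
  Coil stripping: 8 × 7 × 1 = 56
  Preload binding: 7 × 7 × 2 = 98
  Connector corrosion: 8 × 10 × 5 = 400
  Retainer misalignment: 2 × 2 × 4 = 16
  Harness misalignment: 5 × 2 × 4 = 40
Sorted descending: 400, 98, 56, 40, 36, 16.
The fourth-highest RPN is 40 (Harness misalignment).

40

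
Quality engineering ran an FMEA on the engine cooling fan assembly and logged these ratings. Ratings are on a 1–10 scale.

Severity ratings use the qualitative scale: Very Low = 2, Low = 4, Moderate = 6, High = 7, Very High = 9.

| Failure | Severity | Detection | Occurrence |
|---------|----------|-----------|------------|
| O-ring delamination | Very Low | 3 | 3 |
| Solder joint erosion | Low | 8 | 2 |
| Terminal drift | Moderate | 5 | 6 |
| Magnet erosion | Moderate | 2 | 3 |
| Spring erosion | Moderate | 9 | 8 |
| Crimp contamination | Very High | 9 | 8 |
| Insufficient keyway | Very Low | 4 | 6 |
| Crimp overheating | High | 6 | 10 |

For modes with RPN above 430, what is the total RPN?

1080

RPN = Severity × Occurrence × Detection:
  O-ring delamination: 2 × 3 × 3 = 18
  Solder joint erosion: 4 × 2 × 8 = 64
  Terminal drift: 6 × 6 × 5 = 180
  Magnet erosion: 6 × 3 × 2 = 36
  Spring erosion: 6 × 8 × 9 = 432
  Crimp contamination: 9 × 8 × 9 = 648
  Insufficient keyway: 2 × 6 × 4 = 48
  Crimp overheating: 7 × 10 × 6 = 420
RPN > 430: Spring erosion (432), Crimp contamination (648).
Sum: 432 + 648 = 1080.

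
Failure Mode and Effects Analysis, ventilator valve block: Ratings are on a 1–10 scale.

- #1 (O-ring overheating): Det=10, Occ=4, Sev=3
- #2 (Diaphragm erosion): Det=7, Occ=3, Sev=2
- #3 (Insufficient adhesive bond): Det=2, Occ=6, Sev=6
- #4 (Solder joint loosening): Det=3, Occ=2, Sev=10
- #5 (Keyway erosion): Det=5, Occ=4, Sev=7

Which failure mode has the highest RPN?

RPN = Severity × Occurrence × Detection:
  #1: 3 × 4 × 10 = 120
  #2: 2 × 3 × 7 = 42
  #3: 6 × 6 × 2 = 72
  #4: 10 × 2 × 3 = 60
  #5: 7 × 4 × 5 = 140
Highest RPN is 140 → #5.

#5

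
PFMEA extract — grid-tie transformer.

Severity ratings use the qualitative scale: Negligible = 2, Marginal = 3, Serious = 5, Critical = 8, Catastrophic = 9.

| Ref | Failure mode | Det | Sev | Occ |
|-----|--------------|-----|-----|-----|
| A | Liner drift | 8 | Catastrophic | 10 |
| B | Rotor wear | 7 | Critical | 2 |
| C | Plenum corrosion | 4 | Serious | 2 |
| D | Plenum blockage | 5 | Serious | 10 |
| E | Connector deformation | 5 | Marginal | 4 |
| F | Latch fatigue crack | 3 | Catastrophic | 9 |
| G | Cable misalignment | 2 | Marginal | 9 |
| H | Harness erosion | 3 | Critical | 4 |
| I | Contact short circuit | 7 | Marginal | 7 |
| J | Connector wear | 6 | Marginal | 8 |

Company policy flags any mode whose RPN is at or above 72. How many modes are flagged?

7

RPN = Severity × Occurrence × Detection:
  A: 9 × 10 × 8 = 720
  B: 8 × 2 × 7 = 112
  C: 5 × 2 × 4 = 40
  D: 5 × 10 × 5 = 250
  E: 3 × 4 × 5 = 60
  F: 9 × 9 × 3 = 243
  G: 3 × 9 × 2 = 54
  H: 8 × 4 × 3 = 96
  I: 3 × 7 × 7 = 147
  J: 3 × 8 × 6 = 144
Modes with RPN ≥ 72: A (720), B (112), D (250), F (243), H (96), I (147), J (144) → 7.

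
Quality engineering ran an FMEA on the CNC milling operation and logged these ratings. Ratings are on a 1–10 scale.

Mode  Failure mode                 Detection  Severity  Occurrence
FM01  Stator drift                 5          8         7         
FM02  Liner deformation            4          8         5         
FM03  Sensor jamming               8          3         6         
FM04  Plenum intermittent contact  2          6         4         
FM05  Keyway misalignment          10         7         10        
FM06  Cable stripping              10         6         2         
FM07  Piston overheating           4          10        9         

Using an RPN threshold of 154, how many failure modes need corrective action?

RPN = Severity × Occurrence × Detection:
  FM01: 8 × 7 × 5 = 280
  FM02: 8 × 5 × 4 = 160
  FM03: 3 × 6 × 8 = 144
  FM04: 6 × 4 × 2 = 48
  FM05: 7 × 10 × 10 = 700
  FM06: 6 × 2 × 10 = 120
  FM07: 10 × 9 × 4 = 360
Modes with RPN ≥ 154: FM01 (280), FM02 (160), FM05 (700), FM07 (360) → 4.

4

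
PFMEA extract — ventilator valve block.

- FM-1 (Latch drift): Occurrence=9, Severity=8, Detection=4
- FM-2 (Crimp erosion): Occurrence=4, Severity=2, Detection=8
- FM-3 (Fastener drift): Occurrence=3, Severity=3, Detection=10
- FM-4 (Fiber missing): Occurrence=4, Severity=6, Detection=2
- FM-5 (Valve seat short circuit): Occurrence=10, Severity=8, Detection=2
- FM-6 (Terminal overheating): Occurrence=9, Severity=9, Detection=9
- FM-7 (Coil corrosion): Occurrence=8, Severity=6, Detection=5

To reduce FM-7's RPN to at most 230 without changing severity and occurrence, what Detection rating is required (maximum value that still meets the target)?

FM-7: S=6, O=8, D=5 → current RPN = 240.
Fixed product = 48. Need 48 × D ≤ 230, so D ≤ 230/48 = 4.79.
Maximum integer Detection rating = 4 (gives RPN 192; D=5 would give 240 > 230).

4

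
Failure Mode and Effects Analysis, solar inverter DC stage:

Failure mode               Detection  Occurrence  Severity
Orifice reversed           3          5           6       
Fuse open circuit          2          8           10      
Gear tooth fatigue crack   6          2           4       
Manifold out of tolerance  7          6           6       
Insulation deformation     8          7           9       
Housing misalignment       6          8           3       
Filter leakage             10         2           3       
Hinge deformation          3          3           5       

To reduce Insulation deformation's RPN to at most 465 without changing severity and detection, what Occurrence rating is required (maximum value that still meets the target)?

6

Insulation deformation: S=9, O=7, D=8 → current RPN = 504.
Fixed product = 72. Need 72 × O ≤ 465, so O ≤ 465/72 = 6.46.
Maximum integer Occurrence rating = 6 (gives RPN 432; O=7 would give 504 > 465).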